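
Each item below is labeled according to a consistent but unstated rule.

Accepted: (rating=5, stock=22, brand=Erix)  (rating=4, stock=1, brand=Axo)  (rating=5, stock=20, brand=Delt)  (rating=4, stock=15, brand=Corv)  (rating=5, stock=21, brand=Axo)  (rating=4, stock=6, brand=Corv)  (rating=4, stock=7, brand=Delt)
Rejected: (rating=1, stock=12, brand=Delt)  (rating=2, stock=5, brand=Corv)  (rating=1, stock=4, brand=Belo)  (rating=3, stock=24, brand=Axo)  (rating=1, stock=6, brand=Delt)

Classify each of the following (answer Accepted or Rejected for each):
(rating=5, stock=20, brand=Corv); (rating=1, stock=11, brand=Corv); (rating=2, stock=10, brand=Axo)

Accepted, Rejected, Rejected

The pattern is that an item is 'Accepted' exactly when: rating ≥ 4.
Accepted: (rating=5, stock=20, brand=Corv), since rating = 5.
Rejected: (rating=1, stock=11, brand=Corv), since rating = 1.
Rejected: (rating=2, stock=10, brand=Axo), since rating = 2.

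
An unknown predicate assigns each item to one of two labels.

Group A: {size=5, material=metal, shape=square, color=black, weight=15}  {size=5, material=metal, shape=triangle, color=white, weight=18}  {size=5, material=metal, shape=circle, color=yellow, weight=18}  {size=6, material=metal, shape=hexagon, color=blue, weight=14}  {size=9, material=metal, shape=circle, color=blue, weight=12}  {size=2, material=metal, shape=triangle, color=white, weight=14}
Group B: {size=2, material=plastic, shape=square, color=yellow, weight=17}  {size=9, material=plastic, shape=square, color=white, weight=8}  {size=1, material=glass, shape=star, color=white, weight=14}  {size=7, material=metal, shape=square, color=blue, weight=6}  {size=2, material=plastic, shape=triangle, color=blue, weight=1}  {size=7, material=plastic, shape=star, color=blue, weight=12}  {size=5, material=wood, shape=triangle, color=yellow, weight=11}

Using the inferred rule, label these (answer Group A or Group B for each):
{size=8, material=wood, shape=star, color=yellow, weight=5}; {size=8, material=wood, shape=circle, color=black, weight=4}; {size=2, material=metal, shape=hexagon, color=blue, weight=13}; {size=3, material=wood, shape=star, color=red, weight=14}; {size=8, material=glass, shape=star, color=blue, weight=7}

All 'Group A' examples share one property — material is metal AND weight ≥ 8 — and every 'Group B' example lacks it.

Group B, Group B, Group A, Group B, Group B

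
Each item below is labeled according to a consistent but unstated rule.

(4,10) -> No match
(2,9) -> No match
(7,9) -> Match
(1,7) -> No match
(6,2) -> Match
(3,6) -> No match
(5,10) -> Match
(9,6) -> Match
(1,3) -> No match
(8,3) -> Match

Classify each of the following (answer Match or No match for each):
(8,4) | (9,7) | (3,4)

The distinguishing property — first ≥ 5 — holds for all the 'Match' cases and none of the 'No match' cases.
(8,4) → first 8 → Match.
(9,7) → first 9 → Match.
(3,4) → first 3 → No match.

Match, Match, No match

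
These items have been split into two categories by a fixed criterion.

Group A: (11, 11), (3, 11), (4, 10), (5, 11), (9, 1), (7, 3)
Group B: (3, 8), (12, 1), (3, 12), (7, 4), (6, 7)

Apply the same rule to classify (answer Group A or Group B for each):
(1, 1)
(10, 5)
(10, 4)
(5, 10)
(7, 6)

Group A, Group B, Group A, Group B, Group B

Checking candidate rules against both groups, what survives is: sum is even.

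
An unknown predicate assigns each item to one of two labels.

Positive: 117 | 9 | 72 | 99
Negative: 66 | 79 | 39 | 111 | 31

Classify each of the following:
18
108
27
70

Looking at the examples, the only property every 'Positive' case has and every 'Negative' case lacks is: multiple of 9.
18: 18 = 9·2, fits → Positive.
108: 108 = 9·12, fits → Positive.
27: 27 = 9·3, fits → Positive.
70: 70 = 9·7 + 7, does not fit → Negative.

Positive, Positive, Positive, Negative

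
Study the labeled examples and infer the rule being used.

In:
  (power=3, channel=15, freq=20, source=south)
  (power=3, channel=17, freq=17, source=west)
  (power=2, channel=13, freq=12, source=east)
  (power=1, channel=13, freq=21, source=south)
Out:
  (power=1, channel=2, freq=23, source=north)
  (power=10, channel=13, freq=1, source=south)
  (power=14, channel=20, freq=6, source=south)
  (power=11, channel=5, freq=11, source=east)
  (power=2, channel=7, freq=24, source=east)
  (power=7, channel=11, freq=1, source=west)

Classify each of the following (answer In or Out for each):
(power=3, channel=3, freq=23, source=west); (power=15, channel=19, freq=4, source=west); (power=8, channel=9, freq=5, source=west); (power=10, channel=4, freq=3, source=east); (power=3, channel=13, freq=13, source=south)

'In' ⟺ freq ≤ 21 AND power ≤ 3.
(power=3, channel=3, freq=23, source=west): freq = 23, power = 3 — fails the rule, so Out.
(power=15, channel=19, freq=4, source=west): freq = 4, power = 15 — fails the rule, so Out.
(power=8, channel=9, freq=5, source=west): freq = 5, power = 8 — fails the rule, so Out.
(power=10, channel=4, freq=3, source=east): freq = 3, power = 10 — fails the rule, so Out.
(power=3, channel=13, freq=13, source=south): freq = 13, power = 3 — has this property, so In.

Out, Out, Out, Out, In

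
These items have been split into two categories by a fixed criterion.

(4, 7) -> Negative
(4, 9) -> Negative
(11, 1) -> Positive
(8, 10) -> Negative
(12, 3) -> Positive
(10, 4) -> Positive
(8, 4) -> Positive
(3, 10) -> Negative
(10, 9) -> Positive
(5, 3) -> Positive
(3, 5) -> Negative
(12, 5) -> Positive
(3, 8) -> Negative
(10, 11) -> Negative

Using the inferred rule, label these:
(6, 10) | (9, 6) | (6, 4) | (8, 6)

The rule appears to be: first > second.
(6, 10) — 6 < 10, hence Negative. (9, 6) — 9 > 6, hence Positive. (6, 4) — 6 > 4, hence Positive. (8, 6) — 8 > 6, hence Positive.

Negative, Positive, Positive, Positive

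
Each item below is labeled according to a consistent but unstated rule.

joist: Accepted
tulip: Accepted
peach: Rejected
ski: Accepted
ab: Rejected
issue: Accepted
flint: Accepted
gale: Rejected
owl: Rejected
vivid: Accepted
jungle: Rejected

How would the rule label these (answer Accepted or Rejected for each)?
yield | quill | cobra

Accepted, Accepted, Rejected

Every 'Accepted' example satisfies: contains 'i'. None of the 'Rejected' examples do.
yield → has 'i' → Accepted. quill → has 'i' → Accepted. cobra → no 'i' → Rejected.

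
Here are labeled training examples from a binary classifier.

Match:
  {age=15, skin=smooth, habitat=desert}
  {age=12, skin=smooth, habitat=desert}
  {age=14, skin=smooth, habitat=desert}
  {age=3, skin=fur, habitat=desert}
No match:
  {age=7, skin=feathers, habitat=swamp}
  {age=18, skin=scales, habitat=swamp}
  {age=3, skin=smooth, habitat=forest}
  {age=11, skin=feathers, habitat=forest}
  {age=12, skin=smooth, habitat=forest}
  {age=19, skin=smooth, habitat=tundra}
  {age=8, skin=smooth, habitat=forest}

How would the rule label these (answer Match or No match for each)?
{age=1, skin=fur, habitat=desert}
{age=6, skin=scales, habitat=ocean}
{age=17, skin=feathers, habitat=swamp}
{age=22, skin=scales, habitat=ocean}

The classifier is using: habitat is desert.
{age=1, skin=fur, habitat=desert}: habitat is desert — matches, so Match. {age=6, skin=scales, habitat=ocean}: habitat is ocean — fails the rule, so No match. {age=17, skin=feathers, habitat=swamp}: habitat is swamp — fails the rule, so No match. {age=22, skin=scales, habitat=ocean}: habitat is ocean — fails the rule, so No match.

Match, No match, No match, No match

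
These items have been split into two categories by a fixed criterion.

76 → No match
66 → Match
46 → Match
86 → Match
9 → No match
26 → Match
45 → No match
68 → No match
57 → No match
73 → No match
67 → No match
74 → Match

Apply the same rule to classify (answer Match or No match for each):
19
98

No match, Match

The classifier is using: ≡ 2 (mod 4).
19: No match (19 mod 4 = 3). 98: Match (98 mod 4 = 2).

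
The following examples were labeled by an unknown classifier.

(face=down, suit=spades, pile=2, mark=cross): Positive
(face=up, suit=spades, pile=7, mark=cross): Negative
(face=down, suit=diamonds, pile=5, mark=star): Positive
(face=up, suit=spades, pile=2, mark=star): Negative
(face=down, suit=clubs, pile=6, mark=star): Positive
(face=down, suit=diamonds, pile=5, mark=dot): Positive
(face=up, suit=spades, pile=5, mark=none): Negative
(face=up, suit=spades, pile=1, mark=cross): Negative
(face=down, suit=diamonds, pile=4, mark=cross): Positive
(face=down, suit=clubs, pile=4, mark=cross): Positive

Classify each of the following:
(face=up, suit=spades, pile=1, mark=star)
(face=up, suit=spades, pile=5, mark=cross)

Negative, Negative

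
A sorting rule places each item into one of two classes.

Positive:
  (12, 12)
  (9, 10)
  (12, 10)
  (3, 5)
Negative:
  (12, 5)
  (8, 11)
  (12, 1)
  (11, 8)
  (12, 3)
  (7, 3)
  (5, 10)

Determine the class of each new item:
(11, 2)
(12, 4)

Negative, Negative

The distinguishing property — |first − second| ≤ 2 — holds for all the 'Positive' cases and none of the 'Negative' cases.
(11, 2) — |11−2| = 9, hence Negative. (12, 4) — |12−4| = 8, hence Negative.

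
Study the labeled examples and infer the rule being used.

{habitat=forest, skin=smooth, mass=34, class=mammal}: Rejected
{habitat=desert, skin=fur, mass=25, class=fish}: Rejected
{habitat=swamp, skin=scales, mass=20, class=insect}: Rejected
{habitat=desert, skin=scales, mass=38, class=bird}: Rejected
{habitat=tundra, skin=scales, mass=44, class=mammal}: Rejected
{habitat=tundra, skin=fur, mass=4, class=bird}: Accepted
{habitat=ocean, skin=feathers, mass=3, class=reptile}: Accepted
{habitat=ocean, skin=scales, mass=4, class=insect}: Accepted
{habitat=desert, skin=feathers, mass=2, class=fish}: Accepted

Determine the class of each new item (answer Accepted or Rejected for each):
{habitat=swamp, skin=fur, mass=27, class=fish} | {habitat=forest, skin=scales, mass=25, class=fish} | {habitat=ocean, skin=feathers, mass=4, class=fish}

Rejected, Rejected, Accepted

The distinguishing property — mass ≤ 4 — holds for all the 'Accepted' cases and none of the 'Rejected' cases.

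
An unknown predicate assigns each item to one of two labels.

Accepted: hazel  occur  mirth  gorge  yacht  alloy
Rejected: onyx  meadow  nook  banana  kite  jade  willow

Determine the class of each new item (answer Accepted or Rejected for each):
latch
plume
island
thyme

'Accepted' ⟺ odd length.
latch: length 5 — qualifies, so Accepted.
plume: length 5 — qualifies, so Accepted.
island: length 6 — doesn't qualify, so Rejected.
thyme: length 5 — qualifies, so Accepted.

Accepted, Accepted, Rejected, Accepted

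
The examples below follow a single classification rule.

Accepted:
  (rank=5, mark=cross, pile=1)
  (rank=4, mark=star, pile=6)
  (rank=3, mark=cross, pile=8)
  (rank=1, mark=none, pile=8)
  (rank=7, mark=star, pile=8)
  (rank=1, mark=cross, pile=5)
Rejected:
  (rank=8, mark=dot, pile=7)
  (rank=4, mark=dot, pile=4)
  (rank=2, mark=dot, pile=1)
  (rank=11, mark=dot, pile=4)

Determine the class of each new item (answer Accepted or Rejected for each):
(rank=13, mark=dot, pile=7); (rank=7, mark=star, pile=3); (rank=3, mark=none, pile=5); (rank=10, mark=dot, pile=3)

Comparing the two groups points to one rule — mark is not dot.
Rejected: (rank=13, mark=dot, pile=7), since mark is dot.
Accepted: (rank=7, mark=star, pile=3), since mark is star.
Accepted: (rank=3, mark=none, pile=5), since mark is none.
Rejected: (rank=10, mark=dot, pile=3), since mark is dot.

Rejected, Accepted, Accepted, Rejected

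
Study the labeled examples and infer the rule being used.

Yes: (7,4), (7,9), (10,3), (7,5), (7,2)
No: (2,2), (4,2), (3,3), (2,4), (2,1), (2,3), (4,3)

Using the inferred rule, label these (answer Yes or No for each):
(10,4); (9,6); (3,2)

Every 'Yes' example satisfies: sum ≥ 9. None of the 'No' examples do.
(10,4) → 10+4 = 14 → Yes.
(9,6) → 9+6 = 15 → Yes.
(3,2) → 3+2 = 5 → No.

Yes, Yes, No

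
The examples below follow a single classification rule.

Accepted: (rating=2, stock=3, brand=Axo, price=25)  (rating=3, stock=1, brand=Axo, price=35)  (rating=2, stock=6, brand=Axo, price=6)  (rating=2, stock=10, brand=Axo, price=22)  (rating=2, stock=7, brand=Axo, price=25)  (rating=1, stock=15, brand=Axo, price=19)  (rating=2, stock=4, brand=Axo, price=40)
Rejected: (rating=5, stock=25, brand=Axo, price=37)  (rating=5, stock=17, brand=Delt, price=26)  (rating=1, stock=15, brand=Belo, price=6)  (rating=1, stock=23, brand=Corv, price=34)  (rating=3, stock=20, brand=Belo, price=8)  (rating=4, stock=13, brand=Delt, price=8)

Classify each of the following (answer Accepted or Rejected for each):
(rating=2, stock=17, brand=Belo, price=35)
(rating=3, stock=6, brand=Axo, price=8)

Rejected, Accepted

The rule appears to be: brand is Axo AND rating ≤ 3.
Rejected: (rating=2, stock=17, brand=Belo, price=35), since brand is Belo, rating = 2.
Accepted: (rating=3, stock=6, brand=Axo, price=8), since brand is Axo, rating = 3.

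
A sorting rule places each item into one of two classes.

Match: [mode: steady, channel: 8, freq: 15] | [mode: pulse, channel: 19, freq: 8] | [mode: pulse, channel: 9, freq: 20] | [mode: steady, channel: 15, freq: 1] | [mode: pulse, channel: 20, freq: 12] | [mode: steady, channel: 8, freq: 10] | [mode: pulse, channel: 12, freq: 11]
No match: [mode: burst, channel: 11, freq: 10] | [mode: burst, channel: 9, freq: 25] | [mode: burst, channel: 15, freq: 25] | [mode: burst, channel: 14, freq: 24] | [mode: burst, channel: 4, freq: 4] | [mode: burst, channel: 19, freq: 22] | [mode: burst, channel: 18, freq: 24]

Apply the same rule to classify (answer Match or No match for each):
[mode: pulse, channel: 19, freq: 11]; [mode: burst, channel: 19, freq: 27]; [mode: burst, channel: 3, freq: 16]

A rule that fits every label: mode is not burst — true of each 'Match' example, false of each 'No match' one.
[mode: pulse, channel: 19, freq: 11]: mode is pulse, checks out → Match.
[mode: burst, channel: 19, freq: 27]: mode is burst, fails the rule → No match.
[mode: burst, channel: 3, freq: 16]: mode is burst, fails the rule → No match.

Match, No match, No match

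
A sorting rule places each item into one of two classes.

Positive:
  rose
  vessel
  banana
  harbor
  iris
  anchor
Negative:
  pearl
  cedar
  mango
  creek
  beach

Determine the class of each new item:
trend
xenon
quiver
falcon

'Positive' ⟺ even length.

Negative, Negative, Positive, Positive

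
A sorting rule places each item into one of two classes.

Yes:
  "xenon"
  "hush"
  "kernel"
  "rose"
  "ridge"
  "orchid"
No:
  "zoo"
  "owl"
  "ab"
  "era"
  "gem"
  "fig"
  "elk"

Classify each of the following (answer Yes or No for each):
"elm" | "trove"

Every 'Yes' example satisfies: length ≥ 4. None of the 'No' examples do.
"elm": No (length 3). "trove": Yes (length 5).

No, Yes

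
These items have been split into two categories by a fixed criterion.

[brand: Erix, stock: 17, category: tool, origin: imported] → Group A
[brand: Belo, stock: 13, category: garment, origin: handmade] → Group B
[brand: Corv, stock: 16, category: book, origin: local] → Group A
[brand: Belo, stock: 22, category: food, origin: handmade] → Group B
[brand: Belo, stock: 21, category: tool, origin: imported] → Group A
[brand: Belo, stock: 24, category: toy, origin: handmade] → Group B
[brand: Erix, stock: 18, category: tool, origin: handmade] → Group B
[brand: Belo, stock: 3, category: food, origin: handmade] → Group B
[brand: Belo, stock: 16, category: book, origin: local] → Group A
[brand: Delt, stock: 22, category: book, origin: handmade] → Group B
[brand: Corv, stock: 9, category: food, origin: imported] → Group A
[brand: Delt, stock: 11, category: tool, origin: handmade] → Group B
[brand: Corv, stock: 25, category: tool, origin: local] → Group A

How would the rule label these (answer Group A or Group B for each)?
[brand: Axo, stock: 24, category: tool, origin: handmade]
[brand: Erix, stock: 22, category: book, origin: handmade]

Group B, Group B

All 'Group A' examples share one property — origin is not handmade — and every 'Group B' example lacks it.
[brand: Axo, stock: 24, category: tool, origin: handmade]: Group B (origin is handmade).
[brand: Erix, stock: 22, category: book, origin: handmade]: Group B (origin is handmade).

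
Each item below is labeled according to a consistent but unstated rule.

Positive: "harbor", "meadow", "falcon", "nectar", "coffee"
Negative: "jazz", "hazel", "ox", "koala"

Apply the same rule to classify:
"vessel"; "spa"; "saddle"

Positive, Negative, Positive

One predicate separates the groups cleanly: length 6.
"vessel" → length 6 → Positive. "spa" → length 3 → Negative. "saddle" → length 6 → Positive.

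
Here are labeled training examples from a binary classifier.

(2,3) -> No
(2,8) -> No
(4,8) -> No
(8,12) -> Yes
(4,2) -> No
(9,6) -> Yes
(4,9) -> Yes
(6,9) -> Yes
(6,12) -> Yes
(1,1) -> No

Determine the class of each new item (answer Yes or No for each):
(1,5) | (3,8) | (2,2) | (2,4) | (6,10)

The classifier is using: sum ≥ 13.
(1,5) — 1+5 = 6, hence No.
(3,8) — 3+8 = 11, hence No.
(2,2) — 2+2 = 4, hence No.
(2,4) — 2+4 = 6, hence No.
(6,10) — 6+10 = 16, hence Yes.

No, No, No, No, Yes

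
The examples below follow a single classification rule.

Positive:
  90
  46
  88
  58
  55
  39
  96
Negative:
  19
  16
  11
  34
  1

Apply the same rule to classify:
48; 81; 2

Positive, Positive, Negative

The pattern is that an item is 'Positive' exactly when: at least 39.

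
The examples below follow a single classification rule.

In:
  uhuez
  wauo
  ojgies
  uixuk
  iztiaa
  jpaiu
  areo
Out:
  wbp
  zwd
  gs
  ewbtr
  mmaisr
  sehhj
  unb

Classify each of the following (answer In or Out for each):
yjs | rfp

Every 'In' example satisfies: has ≥ 3 vowels. None of the 'Out' examples do.
yjs → 0 vowels → Out. rfp → 0 vowels → Out.

Out, Out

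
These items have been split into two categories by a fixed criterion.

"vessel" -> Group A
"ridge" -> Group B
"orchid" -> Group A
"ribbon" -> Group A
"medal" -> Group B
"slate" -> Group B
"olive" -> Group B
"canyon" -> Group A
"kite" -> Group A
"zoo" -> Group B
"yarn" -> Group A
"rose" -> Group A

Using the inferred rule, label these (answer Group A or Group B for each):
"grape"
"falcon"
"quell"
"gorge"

Group B, Group A, Group B, Group B

All 'Group A' examples share one property — even length — and every 'Group B' example lacks it.
"grape": Group B (length 5).
"falcon": Group A (length 6).
"quell": Group B (length 5).
"gorge": Group B (length 5).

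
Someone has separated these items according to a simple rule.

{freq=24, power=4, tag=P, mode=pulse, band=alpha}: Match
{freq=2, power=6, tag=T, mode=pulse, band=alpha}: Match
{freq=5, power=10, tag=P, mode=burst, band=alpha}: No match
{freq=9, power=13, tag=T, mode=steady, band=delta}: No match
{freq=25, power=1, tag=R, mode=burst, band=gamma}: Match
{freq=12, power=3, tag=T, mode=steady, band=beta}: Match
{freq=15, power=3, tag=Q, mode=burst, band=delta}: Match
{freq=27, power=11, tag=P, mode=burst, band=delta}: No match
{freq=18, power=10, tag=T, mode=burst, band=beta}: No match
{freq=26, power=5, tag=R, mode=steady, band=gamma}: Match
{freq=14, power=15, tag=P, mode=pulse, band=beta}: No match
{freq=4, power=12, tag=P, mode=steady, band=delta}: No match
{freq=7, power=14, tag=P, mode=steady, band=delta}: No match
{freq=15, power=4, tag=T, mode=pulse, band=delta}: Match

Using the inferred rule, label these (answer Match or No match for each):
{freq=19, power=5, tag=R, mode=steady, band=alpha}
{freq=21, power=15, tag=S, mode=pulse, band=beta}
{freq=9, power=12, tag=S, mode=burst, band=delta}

Rule: power ≤ 6. This holds for each 'Match' example and fails for each 'No match' one.

Match, No match, No match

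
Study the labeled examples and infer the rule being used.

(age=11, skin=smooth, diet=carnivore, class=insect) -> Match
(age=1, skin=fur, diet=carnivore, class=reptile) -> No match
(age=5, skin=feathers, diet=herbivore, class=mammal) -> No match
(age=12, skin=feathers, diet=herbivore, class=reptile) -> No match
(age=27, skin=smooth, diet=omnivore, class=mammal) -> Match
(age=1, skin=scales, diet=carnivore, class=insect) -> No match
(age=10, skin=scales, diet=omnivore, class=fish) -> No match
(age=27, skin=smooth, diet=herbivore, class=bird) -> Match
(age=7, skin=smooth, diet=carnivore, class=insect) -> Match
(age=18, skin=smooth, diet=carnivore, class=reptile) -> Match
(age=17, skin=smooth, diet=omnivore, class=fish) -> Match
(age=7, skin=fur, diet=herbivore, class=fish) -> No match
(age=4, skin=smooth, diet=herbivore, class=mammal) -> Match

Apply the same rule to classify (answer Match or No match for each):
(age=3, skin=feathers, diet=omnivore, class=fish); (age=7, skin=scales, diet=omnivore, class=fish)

The distinguishing property — skin is smooth — holds for all the 'Match' cases and none of the 'No match' cases.
(age=3, skin=feathers, diet=omnivore, class=fish): skin is feathers — does not fit, so No match. (age=7, skin=scales, diet=omnivore, class=fish): skin is scales — does not fit, so No match.

No match, No match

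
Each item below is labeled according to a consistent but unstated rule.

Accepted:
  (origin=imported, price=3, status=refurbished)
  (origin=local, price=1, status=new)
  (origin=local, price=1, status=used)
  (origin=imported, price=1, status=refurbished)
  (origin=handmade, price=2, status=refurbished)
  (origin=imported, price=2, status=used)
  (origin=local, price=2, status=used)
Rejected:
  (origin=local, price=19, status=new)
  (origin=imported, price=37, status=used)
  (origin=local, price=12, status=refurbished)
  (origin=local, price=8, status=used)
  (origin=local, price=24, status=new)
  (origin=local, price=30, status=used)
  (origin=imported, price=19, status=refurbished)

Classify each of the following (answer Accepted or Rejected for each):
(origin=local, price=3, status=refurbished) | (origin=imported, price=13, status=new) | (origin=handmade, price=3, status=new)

Accepted, Rejected, Accepted

Every 'Accepted' example satisfies: price ≤ 3. None of the 'Rejected' examples do.
(origin=local, price=3, status=refurbished): price = 3, passes → Accepted. (origin=imported, price=13, status=new): price = 13, doesn't qualify → Rejected. (origin=handmade, price=3, status=new): price = 3, passes → Accepted.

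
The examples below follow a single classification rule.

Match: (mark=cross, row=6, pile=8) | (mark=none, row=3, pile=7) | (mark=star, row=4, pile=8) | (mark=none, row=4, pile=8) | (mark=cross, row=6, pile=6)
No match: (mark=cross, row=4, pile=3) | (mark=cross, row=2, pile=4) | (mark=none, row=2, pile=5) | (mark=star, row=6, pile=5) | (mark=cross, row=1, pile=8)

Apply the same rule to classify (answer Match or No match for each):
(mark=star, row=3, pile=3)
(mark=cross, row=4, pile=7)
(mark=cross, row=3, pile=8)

No match, Match, Match

The pattern is that an item is 'Match' exactly when: pile ≥ 6 AND row ≥ 2.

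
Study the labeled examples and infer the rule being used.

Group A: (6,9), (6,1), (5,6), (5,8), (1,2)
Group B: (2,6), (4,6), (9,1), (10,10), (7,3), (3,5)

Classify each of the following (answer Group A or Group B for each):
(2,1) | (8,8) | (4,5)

The simplest hypothesis consistent with all the labels is: sum is odd.

Group A, Group B, Group A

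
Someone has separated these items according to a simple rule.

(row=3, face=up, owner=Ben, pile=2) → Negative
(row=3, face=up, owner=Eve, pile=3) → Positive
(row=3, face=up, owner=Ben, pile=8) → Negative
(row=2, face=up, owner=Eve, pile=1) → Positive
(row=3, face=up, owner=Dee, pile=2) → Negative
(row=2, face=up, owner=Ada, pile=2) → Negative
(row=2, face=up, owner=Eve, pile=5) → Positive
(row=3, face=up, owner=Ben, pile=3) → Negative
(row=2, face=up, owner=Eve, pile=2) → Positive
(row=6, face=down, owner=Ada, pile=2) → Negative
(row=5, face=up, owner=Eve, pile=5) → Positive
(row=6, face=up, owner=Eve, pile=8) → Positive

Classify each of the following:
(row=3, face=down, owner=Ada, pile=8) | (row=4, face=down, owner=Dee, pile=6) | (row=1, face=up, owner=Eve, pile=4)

Negative, Negative, Positive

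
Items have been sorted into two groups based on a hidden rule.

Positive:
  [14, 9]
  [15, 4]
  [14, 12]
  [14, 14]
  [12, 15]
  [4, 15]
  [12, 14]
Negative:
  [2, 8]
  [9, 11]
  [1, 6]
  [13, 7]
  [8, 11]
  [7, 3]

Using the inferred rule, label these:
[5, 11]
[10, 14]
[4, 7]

Negative, Positive, Negative

The classifier is using: max ≥ 14.
[5, 11]: Negative (max 11). [10, 14]: Positive (max 14). [4, 7]: Negative (max 7).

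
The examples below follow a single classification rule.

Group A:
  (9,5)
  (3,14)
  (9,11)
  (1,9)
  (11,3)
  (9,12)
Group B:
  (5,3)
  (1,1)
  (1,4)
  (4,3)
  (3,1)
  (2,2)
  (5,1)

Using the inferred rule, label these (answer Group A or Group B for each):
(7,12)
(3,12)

The common property of the 'Group A' items is: sum ≥ 10. No 'Group B' item has it.
(7,12): 7+12 = 19, fits → Group A.
(3,12): 3+12 = 15, fits → Group A.

Group A, Group A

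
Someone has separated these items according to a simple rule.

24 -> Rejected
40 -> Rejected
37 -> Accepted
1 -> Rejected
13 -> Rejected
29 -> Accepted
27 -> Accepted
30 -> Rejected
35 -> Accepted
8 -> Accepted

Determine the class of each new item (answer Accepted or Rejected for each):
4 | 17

Rejected, Accepted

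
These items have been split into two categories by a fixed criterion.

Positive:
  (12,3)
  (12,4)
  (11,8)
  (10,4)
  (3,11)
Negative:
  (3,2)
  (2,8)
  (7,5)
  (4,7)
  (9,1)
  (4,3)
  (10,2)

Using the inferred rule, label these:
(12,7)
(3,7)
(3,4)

The classifier is using: sum ≥ 14.
(12,7) → 12+7 = 19 → Positive. (3,7) → 3+7 = 10 → Negative. (3,4) → 3+4 = 7 → Negative.

Positive, Negative, Negative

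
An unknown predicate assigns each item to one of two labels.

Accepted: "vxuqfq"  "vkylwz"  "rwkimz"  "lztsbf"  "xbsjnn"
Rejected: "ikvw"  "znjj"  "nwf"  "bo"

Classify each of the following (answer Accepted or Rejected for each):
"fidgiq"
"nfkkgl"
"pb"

Accepted, Accepted, Rejected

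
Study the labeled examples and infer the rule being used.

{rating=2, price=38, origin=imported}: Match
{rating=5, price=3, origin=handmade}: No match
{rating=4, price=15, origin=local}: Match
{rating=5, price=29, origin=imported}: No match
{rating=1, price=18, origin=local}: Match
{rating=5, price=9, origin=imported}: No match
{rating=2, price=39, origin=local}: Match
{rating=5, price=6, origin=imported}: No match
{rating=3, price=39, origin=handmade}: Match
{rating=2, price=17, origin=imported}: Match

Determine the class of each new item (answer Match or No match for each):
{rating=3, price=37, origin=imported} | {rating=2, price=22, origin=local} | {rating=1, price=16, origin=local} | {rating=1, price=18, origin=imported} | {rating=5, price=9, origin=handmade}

The rule appears to be: rating ≤ 4.
{rating=3, price=37, origin=imported} — rating = 3, hence Match. {rating=2, price=22, origin=local} — rating = 2, hence Match. {rating=1, price=16, origin=local} — rating = 1, hence Match. {rating=1, price=18, origin=imported} — rating = 1, hence Match. {rating=5, price=9, origin=handmade} — rating = 5, hence No match.

Match, Match, Match, Match, No match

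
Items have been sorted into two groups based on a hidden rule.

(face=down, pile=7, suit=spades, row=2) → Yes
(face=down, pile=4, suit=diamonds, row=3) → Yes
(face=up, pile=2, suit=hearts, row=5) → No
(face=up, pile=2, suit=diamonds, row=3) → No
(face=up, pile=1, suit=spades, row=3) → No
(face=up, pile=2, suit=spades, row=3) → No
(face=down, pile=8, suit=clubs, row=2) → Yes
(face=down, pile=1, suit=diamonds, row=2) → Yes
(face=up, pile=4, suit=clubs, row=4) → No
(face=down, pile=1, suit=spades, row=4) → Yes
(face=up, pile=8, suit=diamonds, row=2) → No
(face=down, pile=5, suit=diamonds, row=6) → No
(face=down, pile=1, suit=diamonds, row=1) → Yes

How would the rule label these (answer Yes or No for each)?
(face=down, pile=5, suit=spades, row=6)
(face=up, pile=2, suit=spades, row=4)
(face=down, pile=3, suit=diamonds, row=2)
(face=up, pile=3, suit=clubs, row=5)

The classifier is using: face is down AND row ≤ 4.
(face=down, pile=5, suit=spades, row=6): face is down, row = 6, fails the rule → No.
(face=up, pile=2, suit=spades, row=4): face is up, row = 4, fails the rule → No.
(face=down, pile=3, suit=diamonds, row=2): face is down, row = 2, satisfies this → Yes.
(face=up, pile=3, suit=clubs, row=5): face is up, row = 5, fails the rule → No.

No, No, Yes, No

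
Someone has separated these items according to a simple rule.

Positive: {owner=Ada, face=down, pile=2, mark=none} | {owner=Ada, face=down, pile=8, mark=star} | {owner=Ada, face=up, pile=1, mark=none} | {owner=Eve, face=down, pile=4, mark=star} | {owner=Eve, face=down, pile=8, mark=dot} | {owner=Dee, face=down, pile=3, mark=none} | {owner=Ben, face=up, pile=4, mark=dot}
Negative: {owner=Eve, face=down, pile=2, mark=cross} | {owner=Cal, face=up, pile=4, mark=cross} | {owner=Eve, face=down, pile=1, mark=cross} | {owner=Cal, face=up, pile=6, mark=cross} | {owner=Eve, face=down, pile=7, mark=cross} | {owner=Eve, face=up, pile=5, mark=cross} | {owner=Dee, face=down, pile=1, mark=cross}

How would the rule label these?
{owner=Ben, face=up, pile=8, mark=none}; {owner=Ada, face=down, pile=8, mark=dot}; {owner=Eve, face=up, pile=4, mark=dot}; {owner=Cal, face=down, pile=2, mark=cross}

Positive, Positive, Positive, Negative

Rule: mark is not cross. This holds for each 'Positive' example and fails for each 'Negative' one.
{owner=Ben, face=up, pile=8, mark=none} — mark is none, hence Positive.
{owner=Ada, face=down, pile=8, mark=dot} — mark is dot, hence Positive.
{owner=Eve, face=up, pile=4, mark=dot} — mark is dot, hence Positive.
{owner=Cal, face=down, pile=2, mark=cross} — mark is cross, hence Negative.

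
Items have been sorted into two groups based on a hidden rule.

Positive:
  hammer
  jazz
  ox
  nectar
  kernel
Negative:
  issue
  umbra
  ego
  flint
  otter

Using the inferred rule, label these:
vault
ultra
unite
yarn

One predicate separates the groups cleanly: even length.
vault: length 5, lacks this property → Negative.
ultra: length 5, lacks this property → Negative.
unite: length 5, lacks this property → Negative.
yarn: length 4, meets the rule → Positive.

Negative, Negative, Negative, Positive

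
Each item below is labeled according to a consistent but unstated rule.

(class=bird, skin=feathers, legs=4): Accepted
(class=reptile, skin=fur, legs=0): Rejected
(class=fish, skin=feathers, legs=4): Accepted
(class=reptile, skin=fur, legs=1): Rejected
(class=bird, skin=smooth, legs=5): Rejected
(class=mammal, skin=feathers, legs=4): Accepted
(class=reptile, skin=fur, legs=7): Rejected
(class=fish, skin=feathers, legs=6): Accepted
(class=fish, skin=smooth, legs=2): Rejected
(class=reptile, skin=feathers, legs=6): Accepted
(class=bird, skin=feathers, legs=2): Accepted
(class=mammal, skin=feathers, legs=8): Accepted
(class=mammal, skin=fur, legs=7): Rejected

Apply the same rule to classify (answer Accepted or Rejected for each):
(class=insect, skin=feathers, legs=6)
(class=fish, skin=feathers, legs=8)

The common property of the 'Accepted' items is: skin is feathers. No 'Rejected' item has it.
(class=insect, skin=feathers, legs=6): skin is feathers, has this property → Accepted. (class=fish, skin=feathers, legs=8): skin is feathers, has this property → Accepted.

Accepted, Accepted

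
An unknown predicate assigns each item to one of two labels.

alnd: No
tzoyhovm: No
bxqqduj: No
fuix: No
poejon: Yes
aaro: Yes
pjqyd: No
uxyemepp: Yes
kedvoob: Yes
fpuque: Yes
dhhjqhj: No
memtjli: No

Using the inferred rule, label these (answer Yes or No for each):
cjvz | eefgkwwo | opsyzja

No, Yes, No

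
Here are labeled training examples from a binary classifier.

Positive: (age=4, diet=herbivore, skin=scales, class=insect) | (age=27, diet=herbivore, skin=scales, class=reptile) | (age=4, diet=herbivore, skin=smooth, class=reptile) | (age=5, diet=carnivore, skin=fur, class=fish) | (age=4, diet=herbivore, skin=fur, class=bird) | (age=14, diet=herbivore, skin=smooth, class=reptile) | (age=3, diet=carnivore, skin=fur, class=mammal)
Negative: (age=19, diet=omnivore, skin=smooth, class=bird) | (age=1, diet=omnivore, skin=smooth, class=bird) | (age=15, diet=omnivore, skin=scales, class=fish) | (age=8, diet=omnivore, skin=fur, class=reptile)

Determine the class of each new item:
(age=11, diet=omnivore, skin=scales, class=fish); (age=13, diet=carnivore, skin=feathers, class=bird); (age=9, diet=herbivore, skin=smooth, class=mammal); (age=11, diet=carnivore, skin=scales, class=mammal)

Negative, Positive, Positive, Positive

A rule that fits every label: diet is not omnivore — true of each 'Positive' example, false of each 'Negative' one.
(age=11, diet=omnivore, skin=scales, class=fish): Negative (diet is omnivore).
(age=13, diet=carnivore, skin=feathers, class=bird): Positive (diet is carnivore).
(age=9, diet=herbivore, skin=smooth, class=mammal): Positive (diet is herbivore).
(age=11, diet=carnivore, skin=scales, class=mammal): Positive (diet is carnivore).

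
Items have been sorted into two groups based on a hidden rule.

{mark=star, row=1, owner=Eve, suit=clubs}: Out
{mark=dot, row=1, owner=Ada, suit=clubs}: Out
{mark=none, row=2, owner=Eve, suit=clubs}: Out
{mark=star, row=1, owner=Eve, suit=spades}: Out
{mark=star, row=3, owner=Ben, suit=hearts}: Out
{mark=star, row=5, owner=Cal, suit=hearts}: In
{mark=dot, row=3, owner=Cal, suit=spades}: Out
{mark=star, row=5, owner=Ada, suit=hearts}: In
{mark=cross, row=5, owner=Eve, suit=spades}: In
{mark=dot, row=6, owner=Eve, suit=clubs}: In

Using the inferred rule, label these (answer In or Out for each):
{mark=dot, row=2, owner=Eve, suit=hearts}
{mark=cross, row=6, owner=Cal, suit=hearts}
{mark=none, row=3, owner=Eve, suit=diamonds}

A rule that fits every label: row ≥ 5 — true of each 'In' example, false of each 'Out' one.
{mark=dot, row=2, owner=Eve, suit=hearts} → row = 2 → Out.
{mark=cross, row=6, owner=Cal, suit=hearts} → row = 6 → In.
{mark=none, row=3, owner=Eve, suit=diamonds} → row = 3 → Out.

Out, In, Out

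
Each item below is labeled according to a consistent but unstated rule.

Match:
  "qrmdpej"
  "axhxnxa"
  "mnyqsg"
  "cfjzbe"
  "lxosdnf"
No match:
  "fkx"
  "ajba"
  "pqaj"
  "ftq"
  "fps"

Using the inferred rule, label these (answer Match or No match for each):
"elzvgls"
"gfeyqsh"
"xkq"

One predicate separates the groups cleanly: length ≥ 6.
"elzvgls" — length 7, hence Match. "gfeyqsh" — length 7, hence Match. "xkq" — length 3, hence No match.

Match, Match, No match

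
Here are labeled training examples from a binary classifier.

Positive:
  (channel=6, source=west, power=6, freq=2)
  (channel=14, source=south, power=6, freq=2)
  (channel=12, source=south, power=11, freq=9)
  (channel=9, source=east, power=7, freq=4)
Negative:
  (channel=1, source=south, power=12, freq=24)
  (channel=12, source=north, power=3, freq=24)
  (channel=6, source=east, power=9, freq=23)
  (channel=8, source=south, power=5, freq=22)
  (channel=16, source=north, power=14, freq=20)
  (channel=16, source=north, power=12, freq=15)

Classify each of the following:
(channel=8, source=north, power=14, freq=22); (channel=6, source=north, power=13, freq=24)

Negative, Negative

The common property of the 'Positive' items is: freq ≤ 9. No 'Negative' item has it.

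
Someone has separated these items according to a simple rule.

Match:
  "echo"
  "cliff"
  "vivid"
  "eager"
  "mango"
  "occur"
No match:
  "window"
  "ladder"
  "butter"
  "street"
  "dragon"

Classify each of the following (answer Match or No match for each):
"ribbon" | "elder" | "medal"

The simplest hypothesis consistent with all the labels is: length ≤ 5.
"ribbon" → length 6 → No match.
"elder" → length 5 → Match.
"medal" → length 5 → Match.

No match, Match, Match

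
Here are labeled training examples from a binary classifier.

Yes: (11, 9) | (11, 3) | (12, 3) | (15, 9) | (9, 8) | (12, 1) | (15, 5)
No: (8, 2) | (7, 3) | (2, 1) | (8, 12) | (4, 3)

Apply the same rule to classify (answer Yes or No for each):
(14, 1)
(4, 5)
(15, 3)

Yes, No, Yes

The simplest hypothesis consistent with all the labels is: first ≥ 9.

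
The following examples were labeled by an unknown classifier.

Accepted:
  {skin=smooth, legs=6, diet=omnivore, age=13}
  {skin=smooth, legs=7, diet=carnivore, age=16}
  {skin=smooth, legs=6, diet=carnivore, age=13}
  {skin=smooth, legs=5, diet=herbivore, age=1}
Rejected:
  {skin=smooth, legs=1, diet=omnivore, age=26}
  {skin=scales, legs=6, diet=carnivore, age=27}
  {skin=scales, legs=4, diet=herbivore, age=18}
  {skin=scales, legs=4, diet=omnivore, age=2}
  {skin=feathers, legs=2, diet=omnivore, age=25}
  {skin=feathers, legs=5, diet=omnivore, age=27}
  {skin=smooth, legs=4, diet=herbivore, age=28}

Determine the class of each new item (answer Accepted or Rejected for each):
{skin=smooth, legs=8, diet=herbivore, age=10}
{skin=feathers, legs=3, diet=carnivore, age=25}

All 'Accepted' examples share one property — skin is smooth AND age ≤ 16 — and every 'Rejected' example lacks it.
Accepted: {skin=smooth, legs=8, diet=herbivore, age=10}, since skin is smooth, age = 10.
Rejected: {skin=feathers, legs=3, diet=carnivore, age=25}, since skin is feathers, age = 25.

Accepted, Rejected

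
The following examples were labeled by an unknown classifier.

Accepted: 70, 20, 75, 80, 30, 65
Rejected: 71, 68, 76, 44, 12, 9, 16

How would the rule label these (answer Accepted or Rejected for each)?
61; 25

Rejected, Accepted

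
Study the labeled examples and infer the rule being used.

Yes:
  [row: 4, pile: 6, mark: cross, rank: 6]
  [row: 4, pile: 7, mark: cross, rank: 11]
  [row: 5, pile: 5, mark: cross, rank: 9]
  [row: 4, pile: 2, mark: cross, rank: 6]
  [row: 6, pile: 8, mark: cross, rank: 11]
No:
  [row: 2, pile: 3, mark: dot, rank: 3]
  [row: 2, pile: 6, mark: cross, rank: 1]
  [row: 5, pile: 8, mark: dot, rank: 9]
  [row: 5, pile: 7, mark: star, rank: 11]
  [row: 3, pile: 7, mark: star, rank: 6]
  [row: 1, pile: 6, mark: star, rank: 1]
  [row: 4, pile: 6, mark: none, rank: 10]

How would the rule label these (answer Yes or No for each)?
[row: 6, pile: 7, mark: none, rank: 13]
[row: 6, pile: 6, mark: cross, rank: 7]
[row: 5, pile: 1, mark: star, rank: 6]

No, Yes, No

Rule: mark is cross AND row ≥ 3. This holds for each 'Yes' example and fails for each 'No' one.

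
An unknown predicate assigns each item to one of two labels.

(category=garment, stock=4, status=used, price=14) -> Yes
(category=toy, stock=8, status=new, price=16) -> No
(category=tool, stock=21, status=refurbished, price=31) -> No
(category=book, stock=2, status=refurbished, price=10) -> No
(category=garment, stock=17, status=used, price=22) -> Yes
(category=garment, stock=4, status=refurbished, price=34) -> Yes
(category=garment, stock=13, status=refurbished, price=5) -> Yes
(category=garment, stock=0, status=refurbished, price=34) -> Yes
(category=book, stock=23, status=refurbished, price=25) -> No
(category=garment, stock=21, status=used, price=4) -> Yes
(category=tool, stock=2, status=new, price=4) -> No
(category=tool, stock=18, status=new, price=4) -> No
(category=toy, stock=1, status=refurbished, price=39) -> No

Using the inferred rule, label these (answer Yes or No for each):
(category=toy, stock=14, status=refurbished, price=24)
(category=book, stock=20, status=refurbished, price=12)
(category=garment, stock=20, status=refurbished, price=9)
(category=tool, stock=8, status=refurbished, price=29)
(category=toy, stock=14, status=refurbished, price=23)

No, No, Yes, No, No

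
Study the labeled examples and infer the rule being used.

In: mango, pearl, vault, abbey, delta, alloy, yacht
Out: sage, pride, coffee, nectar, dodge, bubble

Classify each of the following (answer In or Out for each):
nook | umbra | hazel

One predicate separates the groups cleanly: odd length AND contains 'a'.
nook → length 4, no 'a' → Out. umbra → length 5, has 'a' → In. hazel → length 5, has 'a' → In.

Out, In, In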